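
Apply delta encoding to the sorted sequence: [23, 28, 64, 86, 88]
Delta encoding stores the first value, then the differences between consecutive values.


First value: 23
Deltas:
  28 - 23 = 5
  64 - 28 = 36
  86 - 64 = 22
  88 - 86 = 2


Delta encoded: [23, 5, 36, 22, 2]


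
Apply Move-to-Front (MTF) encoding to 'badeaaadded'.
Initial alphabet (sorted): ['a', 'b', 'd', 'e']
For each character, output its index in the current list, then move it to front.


MTF encoding:
'b': index 1 in ['a', 'b', 'd', 'e'] -> ['b', 'a', 'd', 'e']
'a': index 1 in ['b', 'a', 'd', 'e'] -> ['a', 'b', 'd', 'e']
'd': index 2 in ['a', 'b', 'd', 'e'] -> ['d', 'a', 'b', 'e']
'e': index 3 in ['d', 'a', 'b', 'e'] -> ['e', 'd', 'a', 'b']
'a': index 2 in ['e', 'd', 'a', 'b'] -> ['a', 'e', 'd', 'b']
'a': index 0 in ['a', 'e', 'd', 'b'] -> ['a', 'e', 'd', 'b']
'a': index 0 in ['a', 'e', 'd', 'b'] -> ['a', 'e', 'd', 'b']
'd': index 2 in ['a', 'e', 'd', 'b'] -> ['d', 'a', 'e', 'b']
'd': index 0 in ['d', 'a', 'e', 'b'] -> ['d', 'a', 'e', 'b']
'e': index 2 in ['d', 'a', 'e', 'b'] -> ['e', 'd', 'a', 'b']
'd': index 1 in ['e', 'd', 'a', 'b'] -> ['d', 'e', 'a', 'b']


Output: [1, 1, 2, 3, 2, 0, 0, 2, 0, 2, 1]


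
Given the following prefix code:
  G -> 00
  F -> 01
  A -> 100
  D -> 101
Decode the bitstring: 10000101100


Decoding step by step:
Bits 100 -> A
Bits 00 -> G
Bits 101 -> D
Bits 100 -> A


Decoded message: AGDA


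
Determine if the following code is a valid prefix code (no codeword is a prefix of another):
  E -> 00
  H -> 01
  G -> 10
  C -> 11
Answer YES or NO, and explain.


Checking each pair (does one codeword prefix another?):
  E='00' vs H='01': no prefix
  E='00' vs G='10': no prefix
  E='00' vs C='11': no prefix
  H='01' vs E='00': no prefix
  H='01' vs G='10': no prefix
  H='01' vs C='11': no prefix
  G='10' vs E='00': no prefix
  G='10' vs H='01': no prefix
  G='10' vs C='11': no prefix
  C='11' vs E='00': no prefix
  C='11' vs H='01': no prefix
  C='11' vs G='10': no prefix
No violation found over all pairs.

YES -- this is a valid prefix code. No codeword is a prefix of any other codeword.


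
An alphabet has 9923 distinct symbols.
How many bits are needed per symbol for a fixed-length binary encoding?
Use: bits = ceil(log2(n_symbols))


log2(9923) = 13.2766
Bracket: 2^13 = 8192 < 9923 <= 2^14 = 16384
So ceil(log2(9923)) = 14

bits = ceil(log2(9923)) = ceil(13.2766) = 14 bits


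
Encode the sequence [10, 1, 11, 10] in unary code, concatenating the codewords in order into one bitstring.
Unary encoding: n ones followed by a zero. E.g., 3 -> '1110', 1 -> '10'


Encode each number as n ones followed by a terminating 0:
  10 -> 11111111110 (11 bits)
  1 -> 10 (2 bits)
  11 -> 111111111110 (12 bits)
  10 -> 11111111110 (11 bits)
Total length = 11 + 2 + 12 + 11 = 36 bits.

Unary([10, 1, 11, 10]) = 111111111101011111111111011111111110 (36 bits)


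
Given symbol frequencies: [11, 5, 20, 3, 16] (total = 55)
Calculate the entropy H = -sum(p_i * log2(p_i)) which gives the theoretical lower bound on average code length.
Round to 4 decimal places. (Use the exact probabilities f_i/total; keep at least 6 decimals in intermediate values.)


Per-symbol terms -p_i * log2(p_i) with p_i = f_i/55:
  p = 11/55 = 0.200000: log2(p) = -2.321928, -p*log2(p) = 0.464386
  p = 5/55 = 0.090909: log2(p) = -3.459432, -p*log2(p) = 0.314494
  p = 20/55 = 0.363636: log2(p) = -1.459432, -p*log2(p) = 0.530702
  p = 3/55 = 0.054545: log2(p) = -4.196397, -p*log2(p) = 0.228894
  p = 16/55 = 0.290909: log2(p) = -1.781360, -p*log2(p) = 0.518214
H = 0.464386 + 0.314494 + 0.530702 + 0.228894 + 0.518214 = 2.056690

H = 2.0567 bits/symbol


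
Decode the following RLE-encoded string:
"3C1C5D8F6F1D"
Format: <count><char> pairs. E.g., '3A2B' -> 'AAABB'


Expanding each <count><char> pair:
  3C -> 'CCC'
  1C -> 'C'
  5D -> 'DDDDD'
  8F -> 'FFFFFFFF'
  6F -> 'FFFFFF'
  1D -> 'D'

Decoded = CCCCDDDDDFFFFFFFFFFFFFFD


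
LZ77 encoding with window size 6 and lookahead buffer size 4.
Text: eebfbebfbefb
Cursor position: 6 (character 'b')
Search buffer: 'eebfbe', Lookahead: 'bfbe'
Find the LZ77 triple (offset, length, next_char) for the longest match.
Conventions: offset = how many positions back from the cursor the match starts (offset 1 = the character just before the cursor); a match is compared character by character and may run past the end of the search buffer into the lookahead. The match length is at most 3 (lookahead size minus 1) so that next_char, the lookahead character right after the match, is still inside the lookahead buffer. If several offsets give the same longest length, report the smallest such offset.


Try each offset into the search buffer:
  offset=1 (pos 5, char 'e'): match length 0
  offset=2 (pos 4, char 'b'): match length 1
  offset=3 (pos 3, char 'f'): match length 0
  offset=4 (pos 2, char 'b'): match length 3
  offset=5 (pos 1, char 'e'): match length 0
  offset=6 (pos 0, char 'e'): match length 0
Longest match has length 3 at offset 4.
next_char = character at position 6 + 3 = 9 -> 'e'

Best match: offset=4, length=3 (matching 'bfb' starting at position 2)
LZ77 triple: (4, 3, 'e')


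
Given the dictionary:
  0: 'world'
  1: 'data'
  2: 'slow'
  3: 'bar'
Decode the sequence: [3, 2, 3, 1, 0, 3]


Look up each index in the dictionary:
  3 -> 'bar'
  2 -> 'slow'
  3 -> 'bar'
  1 -> 'data'
  0 -> 'world'
  3 -> 'bar'

Decoded: "bar slow bar data world bar"


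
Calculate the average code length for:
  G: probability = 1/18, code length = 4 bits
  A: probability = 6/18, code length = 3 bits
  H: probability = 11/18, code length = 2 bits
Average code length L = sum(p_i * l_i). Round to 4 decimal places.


Weighted contributions p_i * l_i:
  G: (1/18) * 4 = 4/18
  A: (6/18) * 3 = 18/18
  H: (11/18) * 2 = 22/18
Sum = (4 + 18 + 22)/18 = 44/18

L = 44/18 = 2.4444 bits/symbol


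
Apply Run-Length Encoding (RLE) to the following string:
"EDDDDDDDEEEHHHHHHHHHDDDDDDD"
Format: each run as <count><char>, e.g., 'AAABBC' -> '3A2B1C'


Scanning runs left to right:
  i=0: run of 'E' x 1 -> '1E'
  i=1: run of 'D' x 7 -> '7D'
  i=8: run of 'E' x 3 -> '3E'
  i=11: run of 'H' x 9 -> '9H'
  i=20: run of 'D' x 7 -> '7D'

RLE = 1E7D3E9H7D


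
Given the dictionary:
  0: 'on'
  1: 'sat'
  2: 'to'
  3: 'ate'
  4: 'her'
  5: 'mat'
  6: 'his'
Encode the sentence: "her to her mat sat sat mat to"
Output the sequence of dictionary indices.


Look up each word in the dictionary:
  'her' -> 4
  'to' -> 2
  'her' -> 4
  'mat' -> 5
  'sat' -> 1
  'sat' -> 1
  'mat' -> 5
  'to' -> 2

Encoded: [4, 2, 4, 5, 1, 1, 5, 2]


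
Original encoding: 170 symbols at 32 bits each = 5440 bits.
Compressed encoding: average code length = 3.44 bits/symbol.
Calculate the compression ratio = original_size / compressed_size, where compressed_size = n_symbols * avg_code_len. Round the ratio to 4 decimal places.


original_size = n_symbols * orig_bits = 170 * 32 = 5440 bits
compressed_size = n_symbols * avg_code_len = 170 * 3.44 = 584.8 bits
ratio = original_size / compressed_size = 5440 / 584.8 = 9.3023

Compression ratio = 9.3023


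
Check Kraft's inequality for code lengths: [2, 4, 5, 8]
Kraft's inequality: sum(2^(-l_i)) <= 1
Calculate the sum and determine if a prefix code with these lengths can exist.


Sum = 2^(-2) + 2^(-4) + 2^(-5) + 2^(-8)
    = 0.25 + 0.0625 + 0.03125 + 0.00390625
    = 89/256 = 0.34765625
Since 0.34765625 <= 1, Kraft's inequality IS satisfied.
A prefix code with these lengths CAN exist.

Kraft sum = 0.34765625. Satisfied.


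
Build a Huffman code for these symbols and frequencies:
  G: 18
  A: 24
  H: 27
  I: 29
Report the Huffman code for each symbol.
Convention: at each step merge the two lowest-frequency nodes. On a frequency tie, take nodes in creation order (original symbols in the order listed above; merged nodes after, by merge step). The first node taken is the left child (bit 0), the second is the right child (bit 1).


Huffman tree construction:
Step 1: Merge G(18) + A(24) = 42
Step 2: Merge H(27) + I(29) = 56
Step 3: Merge (G+A)(42) + (H+I)(56) = 98
Read each symbol's code off the tree from the root (left child = 0, right child = 1).

Codes:
  G: 00 (length 2)
  A: 01 (length 2)
  H: 10 (length 2)
  I: 11 (length 2)
Average code length: 196/98 = 2.0000 bits/symbol


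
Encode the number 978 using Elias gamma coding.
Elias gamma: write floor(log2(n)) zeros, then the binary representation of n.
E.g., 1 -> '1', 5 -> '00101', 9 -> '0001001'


num_bits = floor(log2(978)) + 1 = 10
leading_zeros = num_bits - 1 = 9
binary(978) = 1111010010

Elias gamma(978) = '000000000' + '1111010010' = 0000000001111010010 (19 bits)


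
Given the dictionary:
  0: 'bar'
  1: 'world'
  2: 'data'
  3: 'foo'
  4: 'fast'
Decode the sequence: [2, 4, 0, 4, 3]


Look up each index in the dictionary:
  2 -> 'data'
  4 -> 'fast'
  0 -> 'bar'
  4 -> 'fast'
  3 -> 'foo'

Decoded: "data fast bar fast foo"


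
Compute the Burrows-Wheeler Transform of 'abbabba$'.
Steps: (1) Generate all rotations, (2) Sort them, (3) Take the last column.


Rotations (sorted):
  0: $abbabba -> last char: a
  1: a$abbabb -> last char: b
  2: abba$abb -> last char: b
  3: abbabba$ -> last char: $
  4: ba$abbab -> last char: b
  5: babba$ab -> last char: b
  6: bba$abba -> last char: a
  7: bbabba$a -> last char: a


BWT = abb$bbaa


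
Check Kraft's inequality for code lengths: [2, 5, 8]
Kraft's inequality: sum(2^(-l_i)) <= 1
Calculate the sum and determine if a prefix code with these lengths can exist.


Sum = 2^(-2) + 2^(-5) + 2^(-8)
    = 0.25 + 0.03125 + 0.00390625
    = 73/256 = 0.28515625
Since 0.28515625 <= 1, Kraft's inequality IS satisfied.
A prefix code with these lengths CAN exist.

Kraft sum = 0.28515625. Satisfied.


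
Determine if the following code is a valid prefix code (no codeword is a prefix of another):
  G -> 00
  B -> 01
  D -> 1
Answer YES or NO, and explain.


Checking each pair (does one codeword prefix another?):
  G='00' vs B='01': no prefix
  G='00' vs D='1': no prefix
  B='01' vs G='00': no prefix
  B='01' vs D='1': no prefix
  D='1' vs G='00': no prefix
  D='1' vs B='01': no prefix
No violation found over all pairs.

YES -- this is a valid prefix code. No codeword is a prefix of any other codeword.


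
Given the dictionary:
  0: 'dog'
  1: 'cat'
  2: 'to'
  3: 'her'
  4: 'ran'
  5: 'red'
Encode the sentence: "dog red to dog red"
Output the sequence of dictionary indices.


Look up each word in the dictionary:
  'dog' -> 0
  'red' -> 5
  'to' -> 2
  'dog' -> 0
  'red' -> 5

Encoded: [0, 5, 2, 0, 5]


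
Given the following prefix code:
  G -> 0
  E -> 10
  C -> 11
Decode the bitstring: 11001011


Decoding step by step:
Bits 11 -> C
Bits 0 -> G
Bits 0 -> G
Bits 10 -> E
Bits 11 -> C


Decoded message: CGGEC


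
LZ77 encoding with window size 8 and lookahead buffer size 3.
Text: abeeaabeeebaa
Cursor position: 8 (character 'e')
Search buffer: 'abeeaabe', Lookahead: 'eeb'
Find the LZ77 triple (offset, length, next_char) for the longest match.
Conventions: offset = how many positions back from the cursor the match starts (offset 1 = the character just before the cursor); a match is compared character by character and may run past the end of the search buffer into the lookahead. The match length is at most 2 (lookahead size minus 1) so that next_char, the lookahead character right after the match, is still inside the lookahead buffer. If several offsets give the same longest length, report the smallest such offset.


Try each offset into the search buffer:
  offset=1 (pos 7, char 'e'): match length 2
  offset=2 (pos 6, char 'b'): match length 0
  offset=3 (pos 5, char 'a'): match length 0
  offset=4 (pos 4, char 'a'): match length 0
  offset=5 (pos 3, char 'e'): match length 1
  offset=6 (pos 2, char 'e'): match length 2
  offset=7 (pos 1, char 'b'): match length 0
  offset=8 (pos 0, char 'a'): match length 0
Longest match has length 2, found at offsets 1, 6; take the smallest, offset 1.
next_char = character at position 8 + 2 = 10 -> 'b'

Best match: offset=1, length=2 (matching 'ee' starting at position 7)
LZ77 triple: (1, 2, 'b')


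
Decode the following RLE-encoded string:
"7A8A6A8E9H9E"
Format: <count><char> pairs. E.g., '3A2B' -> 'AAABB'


Expanding each <count><char> pair:
  7A -> 'AAAAAAA'
  8A -> 'AAAAAAAA'
  6A -> 'AAAAAA'
  8E -> 'EEEEEEEE'
  9H -> 'HHHHHHHHH'
  9E -> 'EEEEEEEEE'

Decoded = AAAAAAAAAAAAAAAAAAAAAEEEEEEEEHHHHHHHHHEEEEEEEEE


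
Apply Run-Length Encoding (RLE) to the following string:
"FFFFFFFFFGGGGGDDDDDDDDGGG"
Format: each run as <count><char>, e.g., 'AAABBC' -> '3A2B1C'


Scanning runs left to right:
  i=0: run of 'F' x 9 -> '9F'
  i=9: run of 'G' x 5 -> '5G'
  i=14: run of 'D' x 8 -> '8D'
  i=22: run of 'G' x 3 -> '3G'

RLE = 9F5G8D3G


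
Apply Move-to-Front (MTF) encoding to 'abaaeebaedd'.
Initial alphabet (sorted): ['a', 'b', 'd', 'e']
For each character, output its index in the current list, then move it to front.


MTF encoding:
'a': index 0 in ['a', 'b', 'd', 'e'] -> ['a', 'b', 'd', 'e']
'b': index 1 in ['a', 'b', 'd', 'e'] -> ['b', 'a', 'd', 'e']
'a': index 1 in ['b', 'a', 'd', 'e'] -> ['a', 'b', 'd', 'e']
'a': index 0 in ['a', 'b', 'd', 'e'] -> ['a', 'b', 'd', 'e']
'e': index 3 in ['a', 'b', 'd', 'e'] -> ['e', 'a', 'b', 'd']
'e': index 0 in ['e', 'a', 'b', 'd'] -> ['e', 'a', 'b', 'd']
'b': index 2 in ['e', 'a', 'b', 'd'] -> ['b', 'e', 'a', 'd']
'a': index 2 in ['b', 'e', 'a', 'd'] -> ['a', 'b', 'e', 'd']
'e': index 2 in ['a', 'b', 'e', 'd'] -> ['e', 'a', 'b', 'd']
'd': index 3 in ['e', 'a', 'b', 'd'] -> ['d', 'e', 'a', 'b']
'd': index 0 in ['d', 'e', 'a', 'b'] -> ['d', 'e', 'a', 'b']


Output: [0, 1, 1, 0, 3, 0, 2, 2, 2, 3, 0]


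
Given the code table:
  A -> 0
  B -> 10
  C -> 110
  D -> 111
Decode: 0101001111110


Decoding:
0 -> A
10 -> B
10 -> B
0 -> A
111 -> D
111 -> D
0 -> A


Result: ABBADDA


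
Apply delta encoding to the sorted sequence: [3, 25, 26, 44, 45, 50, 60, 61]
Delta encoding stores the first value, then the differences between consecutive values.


First value: 3
Deltas:
  25 - 3 = 22
  26 - 25 = 1
  44 - 26 = 18
  45 - 44 = 1
  50 - 45 = 5
  60 - 50 = 10
  61 - 60 = 1


Delta encoded: [3, 22, 1, 18, 1, 5, 10, 1]


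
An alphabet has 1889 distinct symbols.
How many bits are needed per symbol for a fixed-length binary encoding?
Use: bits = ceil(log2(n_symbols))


log2(1889) = 10.8834
Bracket: 2^10 = 1024 < 1889 <= 2^11 = 2048
So ceil(log2(1889)) = 11

bits = ceil(log2(1889)) = ceil(10.8834) = 11 bits


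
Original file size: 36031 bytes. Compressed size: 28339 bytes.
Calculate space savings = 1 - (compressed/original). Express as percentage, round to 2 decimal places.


ratio = compressed/original = 28339/36031 = 0.786517
savings = 1 - ratio = 1 - 0.786517 = 0.213483
as a percentage: 0.213483 * 100 = 21.35%

Space savings = 1 - 28339/36031 = 21.35%


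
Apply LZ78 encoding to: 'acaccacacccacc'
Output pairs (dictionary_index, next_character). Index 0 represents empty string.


LZ78 encoding steps:
Dictionary: {0: ''}
Step 1: w='' (idx 0), next='a' -> output (0, 'a'), add 'a' as idx 1
Step 2: w='' (idx 0), next='c' -> output (0, 'c'), add 'c' as idx 2
Step 3: w='a' (idx 1), next='c' -> output (1, 'c'), add 'ac' as idx 3
Step 4: w='c' (idx 2), next='a' -> output (2, 'a'), add 'ca' as idx 4
Step 5: w='ca' (idx 4), next='c' -> output (4, 'c'), add 'cac' as idx 5
Step 6: w='c' (idx 2), next='c' -> output (2, 'c'), add 'cc' as idx 6
Step 7: w='ac' (idx 3), next='c' -> output (3, 'c'), add 'acc' as idx 7


Encoded: [(0, 'a'), (0, 'c'), (1, 'c'), (2, 'a'), (4, 'c'), (2, 'c'), (3, 'c')]


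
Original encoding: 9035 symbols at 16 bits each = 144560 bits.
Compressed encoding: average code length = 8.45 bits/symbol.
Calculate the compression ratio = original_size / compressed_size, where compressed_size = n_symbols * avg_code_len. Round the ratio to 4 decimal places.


original_size = n_symbols * orig_bits = 9035 * 16 = 144560 bits
compressed_size = n_symbols * avg_code_len = 9035 * 8.45 = 76345.75 bits
ratio = original_size / compressed_size = 144560 / 76345.75 = 1.8935

Compression ratio = 1.8935


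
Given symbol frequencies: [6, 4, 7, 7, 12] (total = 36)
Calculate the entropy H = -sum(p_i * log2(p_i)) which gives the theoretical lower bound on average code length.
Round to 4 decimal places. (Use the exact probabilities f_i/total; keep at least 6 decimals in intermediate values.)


Per-symbol terms -p_i * log2(p_i) with p_i = f_i/36:
  p = 6/36 = 0.166667: log2(p) = -2.584963, -p*log2(p) = 0.430827
  p = 4/36 = 0.111111: log2(p) = -3.169925, -p*log2(p) = 0.352214
  p = 7/36 = 0.194444: log2(p) = -2.362570, -p*log2(p) = 0.459389
  p = 7/36 = 0.194444: log2(p) = -2.362570, -p*log2(p) = 0.459389
  p = 12/36 = 0.333333: log2(p) = -1.584963, -p*log2(p) = 0.528321
H = 0.430827 + 0.352214 + 0.459389 + 0.459389 + 0.528321 = 2.230140

H = 2.2301 bits/symbol


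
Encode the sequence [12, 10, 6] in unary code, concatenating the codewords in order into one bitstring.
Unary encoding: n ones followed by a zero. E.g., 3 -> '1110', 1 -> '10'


Encode each number as n ones followed by a terminating 0:
  12 -> 1111111111110 (13 bits)
  10 -> 11111111110 (11 bits)
  6 -> 1111110 (7 bits)
Total length = 13 + 11 + 7 = 31 bits.

Unary([12, 10, 6]) = 1111111111110111111111101111110 (31 bits)


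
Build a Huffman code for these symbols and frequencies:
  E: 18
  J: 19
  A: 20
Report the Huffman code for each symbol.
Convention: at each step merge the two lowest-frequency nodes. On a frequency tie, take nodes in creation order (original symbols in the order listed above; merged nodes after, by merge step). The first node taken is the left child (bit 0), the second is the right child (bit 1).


Huffman tree construction:
Step 1: Merge E(18) + J(19) = 37
Step 2: Merge A(20) + (E+J)(37) = 57
Read each symbol's code off the tree from the root (left child = 0, right child = 1).

Codes:
  E: 10 (length 2)
  J: 11 (length 2)
  A: 0 (length 1)
Average code length: 94/57 = 1.6491 bits/symbol


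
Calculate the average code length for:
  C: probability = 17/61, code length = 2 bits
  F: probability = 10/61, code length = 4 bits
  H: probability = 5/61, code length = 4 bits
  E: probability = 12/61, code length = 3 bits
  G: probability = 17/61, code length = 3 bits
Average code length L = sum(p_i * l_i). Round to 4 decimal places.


Weighted contributions p_i * l_i:
  C: (17/61) * 2 = 34/61
  F: (10/61) * 4 = 40/61
  H: (5/61) * 4 = 20/61
  E: (12/61) * 3 = 36/61
  G: (17/61) * 3 = 51/61
Sum = (34 + 40 + 20 + 36 + 51)/61 = 181/61

L = 181/61 = 2.9672 bits/symbol


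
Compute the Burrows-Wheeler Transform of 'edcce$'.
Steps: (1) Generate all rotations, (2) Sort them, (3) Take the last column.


Rotations (sorted):
  0: $edcce -> last char: e
  1: cce$ed -> last char: d
  2: ce$edc -> last char: c
  3: dcce$e -> last char: e
  4: e$edcc -> last char: c
  5: edcce$ -> last char: $


BWT = edcec$


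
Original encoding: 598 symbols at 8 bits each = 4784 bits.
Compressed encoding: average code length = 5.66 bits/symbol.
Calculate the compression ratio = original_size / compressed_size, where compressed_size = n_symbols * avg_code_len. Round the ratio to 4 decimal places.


original_size = n_symbols * orig_bits = 598 * 8 = 4784 bits
compressed_size = n_symbols * avg_code_len = 598 * 5.66 = 3384.68 bits
ratio = original_size / compressed_size = 4784 / 3384.68 = 1.4134

Compression ratio = 1.4134


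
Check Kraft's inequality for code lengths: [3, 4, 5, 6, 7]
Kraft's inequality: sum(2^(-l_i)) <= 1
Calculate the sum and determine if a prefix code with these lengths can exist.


Sum = 2^(-3) + 2^(-4) + 2^(-5) + 2^(-6) + 2^(-7)
    = 0.125 + 0.0625 + 0.03125 + 0.015625 + 0.0078125
    = 31/128 = 0.2421875
Since 0.2421875 <= 1, Kraft's inequality IS satisfied.
A prefix code with these lengths CAN exist.

Kraft sum = 0.2421875. Satisfied.


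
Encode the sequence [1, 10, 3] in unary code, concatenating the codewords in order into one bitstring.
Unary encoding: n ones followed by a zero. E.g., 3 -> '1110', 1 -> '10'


Encode each number as n ones followed by a terminating 0:
  1 -> 10 (2 bits)
  10 -> 11111111110 (11 bits)
  3 -> 1110 (4 bits)
Total length = 2 + 11 + 4 = 17 bits.

Unary([1, 10, 3]) = 10111111111101110 (17 bits)


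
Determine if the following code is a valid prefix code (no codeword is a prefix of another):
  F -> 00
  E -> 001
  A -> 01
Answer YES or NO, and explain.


Checking each pair (does one codeword prefix another?):
  F='00' vs E='001': prefix -- VIOLATION

NO -- this is NOT a valid prefix code. F (00) is a prefix of E (001).


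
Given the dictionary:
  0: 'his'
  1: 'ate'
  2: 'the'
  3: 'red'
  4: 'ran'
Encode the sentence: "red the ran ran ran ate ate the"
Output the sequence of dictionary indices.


Look up each word in the dictionary:
  'red' -> 3
  'the' -> 2
  'ran' -> 4
  'ran' -> 4
  'ran' -> 4
  'ate' -> 1
  'ate' -> 1
  'the' -> 2

Encoded: [3, 2, 4, 4, 4, 1, 1, 2]


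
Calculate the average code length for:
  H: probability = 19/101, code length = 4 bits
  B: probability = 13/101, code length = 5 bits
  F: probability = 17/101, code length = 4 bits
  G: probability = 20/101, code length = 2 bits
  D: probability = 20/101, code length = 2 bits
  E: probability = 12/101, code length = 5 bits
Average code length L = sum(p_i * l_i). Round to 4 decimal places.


Weighted contributions p_i * l_i:
  H: (19/101) * 4 = 76/101
  B: (13/101) * 5 = 65/101
  F: (17/101) * 4 = 68/101
  G: (20/101) * 2 = 40/101
  D: (20/101) * 2 = 40/101
  E: (12/101) * 5 = 60/101
Sum = (76 + 65 + 68 + 40 + 40 + 60)/101 = 349/101

L = 349/101 = 3.4554 bits/symbol


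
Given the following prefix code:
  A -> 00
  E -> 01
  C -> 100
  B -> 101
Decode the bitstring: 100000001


Decoding step by step:
Bits 100 -> C
Bits 00 -> A
Bits 00 -> A
Bits 01 -> E


Decoded message: CAAE


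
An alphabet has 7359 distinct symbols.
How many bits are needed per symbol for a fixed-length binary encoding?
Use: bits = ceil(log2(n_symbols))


log2(7359) = 12.8453
Bracket: 2^12 = 4096 < 7359 <= 2^13 = 8192
So ceil(log2(7359)) = 13

bits = ceil(log2(7359)) = ceil(12.8453) = 13 bits


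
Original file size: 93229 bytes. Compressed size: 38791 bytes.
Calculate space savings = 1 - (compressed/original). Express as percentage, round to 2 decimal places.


ratio = compressed/original = 38791/93229 = 0.416083
savings = 1 - ratio = 1 - 0.416083 = 0.583917
as a percentage: 0.583917 * 100 = 58.39%

Space savings = 1 - 38791/93229 = 58.39%


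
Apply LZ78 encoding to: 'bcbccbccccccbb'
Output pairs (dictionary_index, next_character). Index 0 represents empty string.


LZ78 encoding steps:
Dictionary: {0: ''}
Step 1: w='' (idx 0), next='b' -> output (0, 'b'), add 'b' as idx 1
Step 2: w='' (idx 0), next='c' -> output (0, 'c'), add 'c' as idx 2
Step 3: w='b' (idx 1), next='c' -> output (1, 'c'), add 'bc' as idx 3
Step 4: w='c' (idx 2), next='b' -> output (2, 'b'), add 'cb' as idx 4
Step 5: w='c' (idx 2), next='c' -> output (2, 'c'), add 'cc' as idx 5
Step 6: w='cc' (idx 5), next='c' -> output (5, 'c'), add 'ccc' as idx 6
Step 7: w='cb' (idx 4), next='b' -> output (4, 'b'), add 'cbb' as idx 7


Encoded: [(0, 'b'), (0, 'c'), (1, 'c'), (2, 'b'), (2, 'c'), (5, 'c'), (4, 'b')]


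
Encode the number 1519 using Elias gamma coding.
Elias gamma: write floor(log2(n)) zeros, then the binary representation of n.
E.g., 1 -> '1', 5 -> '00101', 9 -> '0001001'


num_bits = floor(log2(1519)) + 1 = 11
leading_zeros = num_bits - 1 = 10
binary(1519) = 10111101111

Elias gamma(1519) = '0000000000' + '10111101111' = 000000000010111101111 (21 bits)


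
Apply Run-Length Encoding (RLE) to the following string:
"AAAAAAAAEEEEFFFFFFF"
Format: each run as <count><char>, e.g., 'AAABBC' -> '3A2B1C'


Scanning runs left to right:
  i=0: run of 'A' x 8 -> '8A'
  i=8: run of 'E' x 4 -> '4E'
  i=12: run of 'F' x 7 -> '7F'

RLE = 8A4E7F


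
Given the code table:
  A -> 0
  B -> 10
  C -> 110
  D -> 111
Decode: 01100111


Decoding:
0 -> A
110 -> C
0 -> A
111 -> D


Result: ACAD


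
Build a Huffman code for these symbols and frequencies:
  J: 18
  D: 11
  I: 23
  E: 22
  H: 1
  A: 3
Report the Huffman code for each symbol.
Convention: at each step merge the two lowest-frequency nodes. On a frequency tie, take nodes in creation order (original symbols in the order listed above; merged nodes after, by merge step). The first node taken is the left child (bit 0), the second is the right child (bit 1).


Huffman tree construction:
Step 1: Merge H(1) + A(3) = 4
Step 2: Merge (H+A)(4) + D(11) = 15
Step 3: Merge ((H+A)+D)(15) + J(18) = 33
Step 4: Merge E(22) + I(23) = 45
Step 5: Merge (((H+A)+D)+J)(33) + (E+I)(45) = 78
Read each symbol's code off the tree from the root (left child = 0, right child = 1).

Codes:
  J: 01 (length 2)
  D: 001 (length 3)
  I: 11 (length 2)
  E: 10 (length 2)
  H: 0000 (length 4)
  A: 0001 (length 4)
Average code length: 175/78 = 2.2436 bits/symbol


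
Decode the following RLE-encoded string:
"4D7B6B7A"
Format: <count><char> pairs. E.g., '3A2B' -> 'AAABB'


Expanding each <count><char> pair:
  4D -> 'DDDD'
  7B -> 'BBBBBBB'
  6B -> 'BBBBBB'
  7A -> 'AAAAAAA'

Decoded = DDDDBBBBBBBBBBBBBAAAAAAA


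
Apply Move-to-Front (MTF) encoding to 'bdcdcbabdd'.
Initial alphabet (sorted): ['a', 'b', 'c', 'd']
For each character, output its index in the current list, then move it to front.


MTF encoding:
'b': index 1 in ['a', 'b', 'c', 'd'] -> ['b', 'a', 'c', 'd']
'd': index 3 in ['b', 'a', 'c', 'd'] -> ['d', 'b', 'a', 'c']
'c': index 3 in ['d', 'b', 'a', 'c'] -> ['c', 'd', 'b', 'a']
'd': index 1 in ['c', 'd', 'b', 'a'] -> ['d', 'c', 'b', 'a']
'c': index 1 in ['d', 'c', 'b', 'a'] -> ['c', 'd', 'b', 'a']
'b': index 2 in ['c', 'd', 'b', 'a'] -> ['b', 'c', 'd', 'a']
'a': index 3 in ['b', 'c', 'd', 'a'] -> ['a', 'b', 'c', 'd']
'b': index 1 in ['a', 'b', 'c', 'd'] -> ['b', 'a', 'c', 'd']
'd': index 3 in ['b', 'a', 'c', 'd'] -> ['d', 'b', 'a', 'c']
'd': index 0 in ['d', 'b', 'a', 'c'] -> ['d', 'b', 'a', 'c']


Output: [1, 3, 3, 1, 1, 2, 3, 1, 3, 0]


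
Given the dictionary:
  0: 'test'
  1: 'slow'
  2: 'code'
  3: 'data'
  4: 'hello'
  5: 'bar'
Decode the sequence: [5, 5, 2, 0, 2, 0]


Look up each index in the dictionary:
  5 -> 'bar'
  5 -> 'bar'
  2 -> 'code'
  0 -> 'test'
  2 -> 'code'
  0 -> 'test'

Decoded: "bar bar code test code test"


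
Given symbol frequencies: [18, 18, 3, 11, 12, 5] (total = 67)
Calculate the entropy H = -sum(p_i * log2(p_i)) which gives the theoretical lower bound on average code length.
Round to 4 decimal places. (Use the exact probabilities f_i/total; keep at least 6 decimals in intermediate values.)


Per-symbol terms -p_i * log2(p_i) with p_i = f_i/67:
  p = 18/67 = 0.268657: log2(p) = -1.896164, -p*log2(p) = 0.509417
  p = 18/67 = 0.268657: log2(p) = -1.896164, -p*log2(p) = 0.509417
  p = 3/67 = 0.044776: log2(p) = -4.481127, -p*log2(p) = 0.200647
  p = 11/67 = 0.164179: log2(p) = -2.606658, -p*log2(p) = 0.427959
  p = 12/67 = 0.179104: log2(p) = -2.481127, -p*log2(p) = 0.444381
  p = 5/67 = 0.074627: log2(p) = -3.744161, -p*log2(p) = 0.279415
H = 0.509417 + 0.509417 + 0.200647 + 0.427959 + 0.444381 + 0.279415 = 2.371236

H = 2.3712 bits/symbol


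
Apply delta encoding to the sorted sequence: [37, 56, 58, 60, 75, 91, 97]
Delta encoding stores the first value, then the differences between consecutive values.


First value: 37
Deltas:
  56 - 37 = 19
  58 - 56 = 2
  60 - 58 = 2
  75 - 60 = 15
  91 - 75 = 16
  97 - 91 = 6


Delta encoded: [37, 19, 2, 2, 15, 16, 6]


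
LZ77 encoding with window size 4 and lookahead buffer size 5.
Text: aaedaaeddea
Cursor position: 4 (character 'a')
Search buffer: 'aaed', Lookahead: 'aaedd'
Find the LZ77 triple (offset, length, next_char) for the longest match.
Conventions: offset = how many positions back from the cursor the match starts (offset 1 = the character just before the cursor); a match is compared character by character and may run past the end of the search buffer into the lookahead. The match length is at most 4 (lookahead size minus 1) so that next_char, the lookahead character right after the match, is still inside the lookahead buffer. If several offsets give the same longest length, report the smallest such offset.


Try each offset into the search buffer:
  offset=1 (pos 3, char 'd'): match length 0
  offset=2 (pos 2, char 'e'): match length 0
  offset=3 (pos 1, char 'a'): match length 1
  offset=4 (pos 0, char 'a'): match length 4
Longest match has length 4 at offset 4.
next_char = character at position 4 + 4 = 8 -> 'd'

Best match: offset=4, length=4 (matching 'aaed' starting at position 0)
LZ77 triple: (4, 4, 'd')


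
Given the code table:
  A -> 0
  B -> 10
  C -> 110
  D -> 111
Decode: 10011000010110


Decoding:
10 -> B
0 -> A
110 -> C
0 -> A
0 -> A
0 -> A
10 -> B
110 -> C


Result: BACAAABC


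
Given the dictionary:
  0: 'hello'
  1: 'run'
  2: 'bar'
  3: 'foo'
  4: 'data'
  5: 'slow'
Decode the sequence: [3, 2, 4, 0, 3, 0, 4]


Look up each index in the dictionary:
  3 -> 'foo'
  2 -> 'bar'
  4 -> 'data'
  0 -> 'hello'
  3 -> 'foo'
  0 -> 'hello'
  4 -> 'data'

Decoded: "foo bar data hello foo hello data"


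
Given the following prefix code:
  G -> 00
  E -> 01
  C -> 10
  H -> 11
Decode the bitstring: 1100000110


Decoding step by step:
Bits 11 -> H
Bits 00 -> G
Bits 00 -> G
Bits 01 -> E
Bits 10 -> C


Decoded message: HGGEC


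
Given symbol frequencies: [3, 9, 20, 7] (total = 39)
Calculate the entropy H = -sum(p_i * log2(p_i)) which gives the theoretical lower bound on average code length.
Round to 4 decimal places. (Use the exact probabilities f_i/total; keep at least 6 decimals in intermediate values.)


Per-symbol terms -p_i * log2(p_i) with p_i = f_i/39:
  p = 3/39 = 0.076923: log2(p) = -3.700440, -p*log2(p) = 0.284649
  p = 9/39 = 0.230769: log2(p) = -2.115477, -p*log2(p) = 0.488187
  p = 20/39 = 0.512821: log2(p) = -0.963474, -p*log2(p) = 0.494089
  p = 7/39 = 0.179487: log2(p) = -2.478047, -p*log2(p) = 0.444778
H = 0.284649 + 0.488187 + 0.494089 + 0.444778 = 1.711703

H = 1.7117 bits/symbol


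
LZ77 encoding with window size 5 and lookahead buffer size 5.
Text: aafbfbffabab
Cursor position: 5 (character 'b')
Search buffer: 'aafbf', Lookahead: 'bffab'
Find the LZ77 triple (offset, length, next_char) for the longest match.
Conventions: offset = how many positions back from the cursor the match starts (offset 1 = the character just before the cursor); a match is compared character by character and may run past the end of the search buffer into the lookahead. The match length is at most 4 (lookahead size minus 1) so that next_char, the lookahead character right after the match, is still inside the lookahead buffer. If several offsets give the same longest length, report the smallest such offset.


Try each offset into the search buffer:
  offset=1 (pos 4, char 'f'): match length 0
  offset=2 (pos 3, char 'b'): match length 2
  offset=3 (pos 2, char 'f'): match length 0
  offset=4 (pos 1, char 'a'): match length 0
  offset=5 (pos 0, char 'a'): match length 0
Longest match has length 2 at offset 2.
next_char = character at position 5 + 2 = 7 -> 'f'

Best match: offset=2, length=2 (matching 'bf' starting at position 3)
LZ77 triple: (2, 2, 'f')


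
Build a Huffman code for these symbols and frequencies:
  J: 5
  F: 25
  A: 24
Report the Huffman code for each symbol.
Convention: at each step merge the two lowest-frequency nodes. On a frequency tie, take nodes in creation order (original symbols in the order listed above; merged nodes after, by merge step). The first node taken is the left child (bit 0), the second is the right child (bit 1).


Huffman tree construction:
Step 1: Merge J(5) + A(24) = 29
Step 2: Merge F(25) + (J+A)(29) = 54
Read each symbol's code off the tree from the root (left child = 0, right child = 1).

Codes:
  J: 10 (length 2)
  F: 0 (length 1)
  A: 11 (length 2)
Average code length: 83/54 = 1.5370 bits/symbol


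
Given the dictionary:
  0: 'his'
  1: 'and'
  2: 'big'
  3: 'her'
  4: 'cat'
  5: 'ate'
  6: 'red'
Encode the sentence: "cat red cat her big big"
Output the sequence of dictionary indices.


Look up each word in the dictionary:
  'cat' -> 4
  'red' -> 6
  'cat' -> 4
  'her' -> 3
  'big' -> 2
  'big' -> 2

Encoded: [4, 6, 4, 3, 2, 2]


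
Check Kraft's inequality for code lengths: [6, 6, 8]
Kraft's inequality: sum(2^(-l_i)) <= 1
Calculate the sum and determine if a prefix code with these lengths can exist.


Sum = 2^(-6) + 2^(-6) + 2^(-8)
    = 0.015625 + 0.015625 + 0.00390625
    = 9/256 = 0.03515625
Since 0.03515625 <= 1, Kraft's inequality IS satisfied.
A prefix code with these lengths CAN exist.

Kraft sum = 0.03515625. Satisfied.


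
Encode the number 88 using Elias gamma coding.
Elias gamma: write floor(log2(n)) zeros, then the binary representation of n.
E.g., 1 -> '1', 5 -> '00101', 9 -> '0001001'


num_bits = floor(log2(88)) + 1 = 7
leading_zeros = num_bits - 1 = 6
binary(88) = 1011000

Elias gamma(88) = '000000' + '1011000' = 0000001011000 (13 bits)


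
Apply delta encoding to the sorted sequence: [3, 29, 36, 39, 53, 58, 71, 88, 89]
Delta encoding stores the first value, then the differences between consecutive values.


First value: 3
Deltas:
  29 - 3 = 26
  36 - 29 = 7
  39 - 36 = 3
  53 - 39 = 14
  58 - 53 = 5
  71 - 58 = 13
  88 - 71 = 17
  89 - 88 = 1


Delta encoded: [3, 26, 7, 3, 14, 5, 13, 17, 1]


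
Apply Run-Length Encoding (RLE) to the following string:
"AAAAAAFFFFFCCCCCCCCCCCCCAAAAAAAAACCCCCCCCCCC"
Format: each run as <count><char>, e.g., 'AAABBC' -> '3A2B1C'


Scanning runs left to right:
  i=0: run of 'A' x 6 -> '6A'
  i=6: run of 'F' x 5 -> '5F'
  i=11: run of 'C' x 13 -> '13C'
  i=24: run of 'A' x 9 -> '9A'
  i=33: run of 'C' x 11 -> '11C'

RLE = 6A5F13C9A11C


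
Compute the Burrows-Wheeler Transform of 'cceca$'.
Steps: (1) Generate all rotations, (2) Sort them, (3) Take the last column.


Rotations (sorted):
  0: $cceca -> last char: a
  1: a$ccec -> last char: c
  2: ca$cce -> last char: e
  3: cceca$ -> last char: $
  4: ceca$c -> last char: c
  5: eca$cc -> last char: c


BWT = ace$cc


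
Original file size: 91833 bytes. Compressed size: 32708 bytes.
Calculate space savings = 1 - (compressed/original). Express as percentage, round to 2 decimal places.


ratio = compressed/original = 32708/91833 = 0.356168
savings = 1 - ratio = 1 - 0.356168 = 0.643832
as a percentage: 0.643832 * 100 = 64.38%

Space savings = 1 - 32708/91833 = 64.38%


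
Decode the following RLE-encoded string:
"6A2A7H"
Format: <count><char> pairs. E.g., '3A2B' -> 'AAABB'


Expanding each <count><char> pair:
  6A -> 'AAAAAA'
  2A -> 'AA'
  7H -> 'HHHHHHH'

Decoded = AAAAAAAAHHHHHHH


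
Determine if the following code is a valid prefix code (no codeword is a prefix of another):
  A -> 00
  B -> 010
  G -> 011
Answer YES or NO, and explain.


Checking each pair (does one codeword prefix another?):
  A='00' vs B='010': no prefix
  A='00' vs G='011': no prefix
  B='010' vs A='00': no prefix
  B='010' vs G='011': no prefix
  G='011' vs A='00': no prefix
  G='011' vs B='010': no prefix
No violation found over all pairs.

YES -- this is a valid prefix code. No codeword is a prefix of any other codeword.


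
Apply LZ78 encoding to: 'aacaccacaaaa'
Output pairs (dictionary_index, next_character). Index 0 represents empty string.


LZ78 encoding steps:
Dictionary: {0: ''}
Step 1: w='' (idx 0), next='a' -> output (0, 'a'), add 'a' as idx 1
Step 2: w='a' (idx 1), next='c' -> output (1, 'c'), add 'ac' as idx 2
Step 3: w='ac' (idx 2), next='c' -> output (2, 'c'), add 'acc' as idx 3
Step 4: w='ac' (idx 2), next='a' -> output (2, 'a'), add 'aca' as idx 4
Step 5: w='a' (idx 1), next='a' -> output (1, 'a'), add 'aa' as idx 5
Step 6: w='a' (idx 1), end of input -> output (1, '')


Encoded: [(0, 'a'), (1, 'c'), (2, 'c'), (2, 'a'), (1, 'a'), (1, '')]


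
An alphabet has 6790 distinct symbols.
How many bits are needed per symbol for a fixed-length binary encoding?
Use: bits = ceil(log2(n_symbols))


log2(6790) = 12.7292
Bracket: 2^12 = 4096 < 6790 <= 2^13 = 8192
So ceil(log2(6790)) = 13

bits = ceil(log2(6790)) = ceil(12.7292) = 13 bits


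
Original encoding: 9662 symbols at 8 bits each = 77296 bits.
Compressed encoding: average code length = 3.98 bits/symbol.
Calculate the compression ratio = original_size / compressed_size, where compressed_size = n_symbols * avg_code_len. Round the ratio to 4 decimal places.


original_size = n_symbols * orig_bits = 9662 * 8 = 77296 bits
compressed_size = n_symbols * avg_code_len = 9662 * 3.98 = 38454.76 bits
ratio = original_size / compressed_size = 77296 / 38454.76 = 2.0101

Compression ratio = 2.0101


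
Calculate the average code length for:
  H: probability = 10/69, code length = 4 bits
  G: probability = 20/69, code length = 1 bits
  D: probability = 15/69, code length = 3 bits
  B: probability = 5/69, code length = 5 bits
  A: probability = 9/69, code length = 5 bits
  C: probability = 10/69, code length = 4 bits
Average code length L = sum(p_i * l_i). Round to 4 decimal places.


Weighted contributions p_i * l_i:
  H: (10/69) * 4 = 40/69
  G: (20/69) * 1 = 20/69
  D: (15/69) * 3 = 45/69
  B: (5/69) * 5 = 25/69
  A: (9/69) * 5 = 45/69
  C: (10/69) * 4 = 40/69
Sum = (40 + 20 + 45 + 25 + 45 + 40)/69 = 215/69

L = 215/69 = 3.1159 bits/symbol


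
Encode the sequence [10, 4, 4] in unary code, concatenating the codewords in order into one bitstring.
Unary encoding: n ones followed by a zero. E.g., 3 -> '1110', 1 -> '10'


Encode each number as n ones followed by a terminating 0:
  10 -> 11111111110 (11 bits)
  4 -> 11110 (5 bits)
  4 -> 11110 (5 bits)
Total length = 11 + 5 + 5 = 21 bits.

Unary([10, 4, 4]) = 111111111101111011110 (21 bits)


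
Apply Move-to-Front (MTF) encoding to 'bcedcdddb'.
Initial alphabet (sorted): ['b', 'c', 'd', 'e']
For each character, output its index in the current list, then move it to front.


MTF encoding:
'b': index 0 in ['b', 'c', 'd', 'e'] -> ['b', 'c', 'd', 'e']
'c': index 1 in ['b', 'c', 'd', 'e'] -> ['c', 'b', 'd', 'e']
'e': index 3 in ['c', 'b', 'd', 'e'] -> ['e', 'c', 'b', 'd']
'd': index 3 in ['e', 'c', 'b', 'd'] -> ['d', 'e', 'c', 'b']
'c': index 2 in ['d', 'e', 'c', 'b'] -> ['c', 'd', 'e', 'b']
'd': index 1 in ['c', 'd', 'e', 'b'] -> ['d', 'c', 'e', 'b']
'd': index 0 in ['d', 'c', 'e', 'b'] -> ['d', 'c', 'e', 'b']
'd': index 0 in ['d', 'c', 'e', 'b'] -> ['d', 'c', 'e', 'b']
'b': index 3 in ['d', 'c', 'e', 'b'] -> ['b', 'd', 'c', 'e']


Output: [0, 1, 3, 3, 2, 1, 0, 0, 3]


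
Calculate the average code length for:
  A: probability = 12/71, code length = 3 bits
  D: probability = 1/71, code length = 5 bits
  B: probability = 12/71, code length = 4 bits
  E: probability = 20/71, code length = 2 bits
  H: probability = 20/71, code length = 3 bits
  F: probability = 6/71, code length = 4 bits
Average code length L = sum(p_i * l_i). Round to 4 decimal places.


Weighted contributions p_i * l_i:
  A: (12/71) * 3 = 36/71
  D: (1/71) * 5 = 5/71
  B: (12/71) * 4 = 48/71
  E: (20/71) * 2 = 40/71
  H: (20/71) * 3 = 60/71
  F: (6/71) * 4 = 24/71
Sum = (36 + 5 + 48 + 40 + 60 + 24)/71 = 213/71

L = 213/71 = 3.0000 bits/symbol


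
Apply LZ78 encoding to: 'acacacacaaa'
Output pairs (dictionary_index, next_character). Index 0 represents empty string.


LZ78 encoding steps:
Dictionary: {0: ''}
Step 1: w='' (idx 0), next='a' -> output (0, 'a'), add 'a' as idx 1
Step 2: w='' (idx 0), next='c' -> output (0, 'c'), add 'c' as idx 2
Step 3: w='a' (idx 1), next='c' -> output (1, 'c'), add 'ac' as idx 3
Step 4: w='ac' (idx 3), next='a' -> output (3, 'a'), add 'aca' as idx 4
Step 5: w='c' (idx 2), next='a' -> output (2, 'a'), add 'ca' as idx 5
Step 6: w='a' (idx 1), next='a' -> output (1, 'a'), add 'aa' as idx 6


Encoded: [(0, 'a'), (0, 'c'), (1, 'c'), (3, 'a'), (2, 'a'), (1, 'a')]


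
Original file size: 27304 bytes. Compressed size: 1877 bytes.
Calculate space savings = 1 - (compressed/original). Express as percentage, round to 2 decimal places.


ratio = compressed/original = 1877/27304 = 0.068745
savings = 1 - ratio = 1 - 0.068745 = 0.931255
as a percentage: 0.931255 * 100 = 93.13%

Space savings = 1 - 1877/27304 = 93.13%
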